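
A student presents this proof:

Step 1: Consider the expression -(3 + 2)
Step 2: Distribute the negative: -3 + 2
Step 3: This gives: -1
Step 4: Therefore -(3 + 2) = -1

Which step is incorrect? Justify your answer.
Step 2: Distribute the negative: -3 + 2

Step 2 incorrectly distributes the negative sign. The correct distribution is -(3 + 2) = -3 - 2 = -5. The negative must be applied to both terms, not just the first. The error treats -(3 + 2) as -3 + 2, which equals -1 instead of -5.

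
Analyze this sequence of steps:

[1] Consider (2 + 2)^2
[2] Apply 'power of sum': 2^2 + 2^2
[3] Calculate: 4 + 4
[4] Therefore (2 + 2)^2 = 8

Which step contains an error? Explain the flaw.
Step 2: Apply 'power of sum': 2^2 + 2^2

Step 2 incorrectly applies a non-existent rule '(a+b)^n = a^n + b^n'. This is false in general. The correct expansion uses the binomial theorem. The actual value is (2 + 2)^2 = 4^2 = 16, not 8.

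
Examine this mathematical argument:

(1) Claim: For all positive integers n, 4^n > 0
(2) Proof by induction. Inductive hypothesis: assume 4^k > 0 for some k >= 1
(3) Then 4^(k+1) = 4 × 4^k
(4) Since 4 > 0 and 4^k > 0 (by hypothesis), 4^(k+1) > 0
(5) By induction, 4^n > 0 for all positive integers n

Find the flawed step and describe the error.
Step 5: By induction, 4^n > 0 for all positive integers n

Step 5 concludes the proof by induction, but no base case was ever established. A valid induction proof requires: (1) a base case proving 4^1 > 0, and (2) an inductive step showing IF 4^k > 0 THEN 4^(k+1) > 0. Steps 2-4 correctly establish the inductive step, but without the base case the conclusion in step 5 does not follow.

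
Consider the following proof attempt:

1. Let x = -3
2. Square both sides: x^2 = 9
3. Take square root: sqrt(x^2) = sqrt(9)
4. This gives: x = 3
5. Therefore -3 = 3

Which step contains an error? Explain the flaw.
Step 4: This gives: x = 3

Step 4 incorrectly states that sqrt(x^2) = x. The correct identity is sqrt(x^2) = |x|. Since x = -3 < 0, we have sqrt(x^2) = |-3| = 3, not x = -3.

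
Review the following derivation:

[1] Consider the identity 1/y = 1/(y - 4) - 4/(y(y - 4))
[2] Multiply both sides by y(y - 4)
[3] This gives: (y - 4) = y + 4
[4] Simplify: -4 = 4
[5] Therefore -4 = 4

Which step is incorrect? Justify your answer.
Step 3: This gives: (y - 4) = y + 4

Step 3 makes a sign error when clearing denominators. Multiplying -4/(y(y - 4)) by y(y - 4) gives -4, not +4. The correct result is (y - 4) = y - 4, which is trivially true, not (y - 4) = y + 4. (Step 1 is a valid identity: 1/(y - 4) - 4/(y(y - 4)) = (y - 4)/(y(y - 4)) = 1/y.)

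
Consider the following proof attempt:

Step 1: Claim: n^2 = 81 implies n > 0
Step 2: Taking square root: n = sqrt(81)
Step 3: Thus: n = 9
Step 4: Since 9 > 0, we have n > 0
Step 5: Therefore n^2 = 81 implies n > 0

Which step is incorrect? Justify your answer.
Step 2: Taking square root: n = sqrt(81)

Step 2 takes the square root and assumes the positive root only. The equation n^2 = 81 actually has two solutions: n = 9 and n = -9. The proof silently assumes n > 0 without justification, then uses this assumption to conclude n > 0, which is circular. The counterexample n = -9 shows the claim is false.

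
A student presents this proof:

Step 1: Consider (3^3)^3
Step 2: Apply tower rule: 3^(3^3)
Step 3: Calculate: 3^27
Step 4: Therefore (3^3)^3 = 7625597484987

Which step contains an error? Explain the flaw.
Step 2: Apply tower rule: 3^(3^3)

Step 2 incorrectly states that (a^b)^c = a^(b^c). The correct rule is (a^b)^c = a^(b×c). The actual value is (3^3)^3 = 3^9 = 19683, not 3^27 = 7625597484987.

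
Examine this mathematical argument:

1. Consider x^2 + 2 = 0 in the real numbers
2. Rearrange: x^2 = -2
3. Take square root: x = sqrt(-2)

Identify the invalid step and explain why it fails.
Step 3: Take square root: x = sqrt(-2)

Step 3 takes the square root of -2, which is negative. In the real number system, the square root of a negative number is undefined. The equation x^2 + 2 = 0 has no real solutions. Square roots of negative numbers only exist in the complex numbers.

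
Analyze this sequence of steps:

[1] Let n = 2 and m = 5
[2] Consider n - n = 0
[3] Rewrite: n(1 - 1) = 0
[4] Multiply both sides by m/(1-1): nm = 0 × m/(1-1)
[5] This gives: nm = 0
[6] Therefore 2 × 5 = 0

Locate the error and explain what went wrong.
Step 4: Multiply both sides by m/(1-1): nm = 0 × m/(1-1)

Step 4 multiplies both sides by m/(1-1). However, 1-1 = 0, so this is multiplication by m/0, which is undefined. We cannot multiply by an undefined expression.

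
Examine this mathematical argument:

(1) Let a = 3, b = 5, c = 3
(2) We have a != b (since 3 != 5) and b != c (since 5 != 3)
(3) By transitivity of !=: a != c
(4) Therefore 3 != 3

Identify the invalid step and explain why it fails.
Step 3: By transitivity of !=: a != c

Step 3 incorrectly applies transitivity to the '!=' relation. Transitivity states: if a R b and b R c, then a R c. However, '!=' is not transitive. Counterexample: 3 != 5 and 5 != 3, but 3 = 3 (both equal 3). Transitivity holds for relations like <, <=, =, but not for !=.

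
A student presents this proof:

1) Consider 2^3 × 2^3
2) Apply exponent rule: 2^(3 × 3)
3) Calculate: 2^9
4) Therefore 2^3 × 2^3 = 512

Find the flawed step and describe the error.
Step 2: Apply exponent rule: 2^(3 × 3)

Step 2 incorrectly states that a^b × a^c = a^(b×c). The correct rule is a^b × a^c = a^(b+c). The actual value is 2^3 × 2^3 = 2^6 = 64, not 2^9 = 512.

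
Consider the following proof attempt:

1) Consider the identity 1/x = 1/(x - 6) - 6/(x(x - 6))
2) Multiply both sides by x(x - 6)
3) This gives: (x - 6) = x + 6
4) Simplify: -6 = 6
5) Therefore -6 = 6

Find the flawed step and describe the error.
Step 3: This gives: (x - 6) = x + 6

Step 3 makes a sign error when clearing denominators. Multiplying -6/(x(x - 6)) by x(x - 6) gives -6, not +6. The correct result is (x - 6) = x - 6, which is trivially true, not (x - 6) = x + 6. (Step 1 is a valid identity: 1/(x - 6) - 6/(x(x - 6)) = (x - 6)/(x(x - 6)) = 1/x.)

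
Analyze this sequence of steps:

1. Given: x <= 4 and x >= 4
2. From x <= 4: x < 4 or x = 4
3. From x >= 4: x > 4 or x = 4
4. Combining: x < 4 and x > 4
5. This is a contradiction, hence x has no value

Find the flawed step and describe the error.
Step 4: Combining: x < 4 and x > 4

Step 4 incorrectly combines the conditions. From x <= 4 and x >= 4, the intersection is x = 4. The error treats the 'or' cases as 'and' requirements. The correct conclusion is that x = 4 is the unique solution, not that no solution exists.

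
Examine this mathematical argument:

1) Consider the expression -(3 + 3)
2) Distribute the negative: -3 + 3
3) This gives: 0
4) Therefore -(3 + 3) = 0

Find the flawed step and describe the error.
Step 2: Distribute the negative: -3 + 3

Step 2 incorrectly distributes the negative sign. The correct distribution is -(3 + 3) = -3 - 3 = -6. The negative must be applied to both terms, not just the first. The error treats -(3 + 3) as -3 + 3, which equals 0 instead of -6.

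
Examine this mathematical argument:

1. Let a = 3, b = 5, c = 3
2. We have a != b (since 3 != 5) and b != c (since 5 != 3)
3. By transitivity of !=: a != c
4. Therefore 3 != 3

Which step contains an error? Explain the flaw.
Step 3: By transitivity of !=: a != c

Step 3 incorrectly applies transitivity to the '!=' relation. Transitivity states: if a R b and b R c, then a R c. However, '!=' is not transitive. Counterexample: 3 != 5 and 5 != 3, but 3 = 3 (both equal 3). Transitivity holds for relations like <, <=, =, but not for !=.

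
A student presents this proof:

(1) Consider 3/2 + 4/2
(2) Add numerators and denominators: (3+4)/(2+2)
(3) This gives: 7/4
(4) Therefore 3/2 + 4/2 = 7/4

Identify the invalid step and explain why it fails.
Step 2: Add numerators and denominators: (3+4)/(2+2)

Step 2 incorrectly adds fractions by separately adding numerators and denominators. This is wrong. The correct method requires a common denominator: 3/2 + 4/2 = (3×2 + 4×2)/(2×2) = 14/4 = 7/2. The method used gives 7/4, which is different.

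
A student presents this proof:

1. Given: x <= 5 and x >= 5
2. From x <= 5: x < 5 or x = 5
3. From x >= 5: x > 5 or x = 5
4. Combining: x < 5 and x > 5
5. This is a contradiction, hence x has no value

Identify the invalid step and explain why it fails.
Step 4: Combining: x < 5 and x > 5

Step 4 incorrectly combines the conditions. From x <= 5 and x >= 5, the intersection is x = 5. The error treats the 'or' cases as 'and' requirements. The correct conclusion is that x = 5 is the unique solution, not that no solution exists.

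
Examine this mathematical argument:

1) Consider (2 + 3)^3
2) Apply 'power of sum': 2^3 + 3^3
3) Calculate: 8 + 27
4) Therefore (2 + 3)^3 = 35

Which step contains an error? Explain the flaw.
Step 2: Apply 'power of sum': 2^3 + 3^3

Step 2 incorrectly applies a non-existent rule '(a+b)^n = a^n + b^n'. This is false in general. The correct expansion uses the binomial theorem. The actual value is (2 + 3)^3 = 5^3 = 125, not 35.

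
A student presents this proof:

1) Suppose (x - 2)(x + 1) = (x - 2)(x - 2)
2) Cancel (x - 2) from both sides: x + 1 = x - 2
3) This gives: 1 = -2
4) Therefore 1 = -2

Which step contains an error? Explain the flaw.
Step 2: Cancel (x - 2) from both sides: x + 1 = x - 2

Step 2 cancels (x - 2) from both sides. This is only valid if (x - 2) ≠ 0, i.e., x ≠ 2. When x = 2, both sides equal zero regardless of the other factors. The correct approach requires considering x = 2 as a separate case.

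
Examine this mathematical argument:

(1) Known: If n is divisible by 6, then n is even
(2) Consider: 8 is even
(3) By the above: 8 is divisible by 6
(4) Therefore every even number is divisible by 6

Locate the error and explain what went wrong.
Step 3: By the above: 8 is divisible by 6

Step 3 commits the fallacy of affirming the consequent. The known fact 'divisible by 6 → even' does NOT imply 'even → divisible by 6'. That would be the converse, which is false. For example, 8 is even but 8 ÷ 6 = 1.33, which is not an integer.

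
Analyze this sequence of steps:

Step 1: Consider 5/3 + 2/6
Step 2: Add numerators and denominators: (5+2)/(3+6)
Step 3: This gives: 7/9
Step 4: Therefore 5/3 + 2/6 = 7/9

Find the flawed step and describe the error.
Step 2: Add numerators and denominators: (5+2)/(3+6)

Step 2 incorrectly adds fractions by separately adding numerators and denominators. This is wrong. The correct method requires a common denominator: 5/3 + 2/6 = (5×6 + 2×3)/(3×6) = 36/18 = 2. The method used gives 7/9, which is different.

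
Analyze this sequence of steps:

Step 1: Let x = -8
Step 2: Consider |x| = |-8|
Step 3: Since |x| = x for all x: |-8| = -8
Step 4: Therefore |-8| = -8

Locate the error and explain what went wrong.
Step 3: Since |x| = x for all x: |-8| = -8

Step 3 incorrectly states that |x| = x for all x. The correct definition is |x| = x when x >= 0, and |x| = -x when x < 0. Since -8 < 0, we have |-8| = -(-8) = 8, not -8.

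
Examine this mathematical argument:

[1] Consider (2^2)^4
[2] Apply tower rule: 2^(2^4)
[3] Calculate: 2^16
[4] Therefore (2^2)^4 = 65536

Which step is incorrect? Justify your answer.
Step 2: Apply tower rule: 2^(2^4)

Step 2 incorrectly states that (a^b)^c = a^(b^c). The correct rule is (a^b)^c = a^(b×c). The actual value is (2^2)^4 = 2^8 = 256, not 2^16 = 65536.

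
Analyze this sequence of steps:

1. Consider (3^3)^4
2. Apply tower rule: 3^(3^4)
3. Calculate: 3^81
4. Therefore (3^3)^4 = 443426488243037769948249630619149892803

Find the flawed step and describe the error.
Step 2: Apply tower rule: 3^(3^4)

Step 2 incorrectly states that (a^b)^c = a^(b^c). The correct rule is (a^b)^c = a^(b×c). The actual value is (3^3)^4 = 3^12 = 531441, not 3^81 = 443426488243037769948249630619149892803.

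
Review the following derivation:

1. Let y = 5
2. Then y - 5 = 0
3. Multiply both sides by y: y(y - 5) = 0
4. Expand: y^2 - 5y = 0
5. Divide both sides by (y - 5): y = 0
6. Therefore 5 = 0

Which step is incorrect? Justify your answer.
Step 5: Divide both sides by (y - 5): y = 0

Step 5 divides both sides by (y - 5). However, since y = 5, we have (y - 5) = 0. Division by zero is undefined, making this step invalid.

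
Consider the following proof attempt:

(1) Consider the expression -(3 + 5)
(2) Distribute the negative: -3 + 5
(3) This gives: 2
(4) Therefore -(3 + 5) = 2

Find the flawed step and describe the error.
Step 2: Distribute the negative: -3 + 5

Step 2 incorrectly distributes the negative sign. The correct distribution is -(3 + 5) = -3 - 5 = -8. The negative must be applied to both terms, not just the first. The error treats -(3 + 5) as -3 + 5, which equals 2 instead of -8.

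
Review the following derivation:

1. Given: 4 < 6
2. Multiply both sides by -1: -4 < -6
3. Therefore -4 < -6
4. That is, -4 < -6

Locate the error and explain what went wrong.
Step 2: Multiply both sides by -1: -4 < -6

Step 2 multiplies both sides by -1 but fails to reverse the inequality sign. When multiplying (or dividing) an inequality by a negative number, the direction must be reversed. Since 4 < 6, we should get -4 > -6, i.e., -4 > -6.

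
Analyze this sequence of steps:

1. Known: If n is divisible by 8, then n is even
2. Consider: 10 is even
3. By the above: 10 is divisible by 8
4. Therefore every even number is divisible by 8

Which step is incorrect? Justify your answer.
Step 3: By the above: 10 is divisible by 8

Step 3 commits the fallacy of affirming the consequent. The known fact 'divisible by 8 → even' does NOT imply 'even → divisible by 8'. That would be the converse, which is false. For example, 10 is even but 10 ÷ 8 = 1.25, which is not an integer.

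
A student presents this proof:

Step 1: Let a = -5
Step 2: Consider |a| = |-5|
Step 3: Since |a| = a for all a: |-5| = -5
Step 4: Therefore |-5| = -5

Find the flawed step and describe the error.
Step 3: Since |a| = a for all a: |-5| = -5

Step 3 incorrectly states that |a| = a for all a. The correct definition is |a| = a when a >= 0, and |a| = -a when a < 0. Since -5 < 0, we have |-5| = -(-5) = 5, not -5.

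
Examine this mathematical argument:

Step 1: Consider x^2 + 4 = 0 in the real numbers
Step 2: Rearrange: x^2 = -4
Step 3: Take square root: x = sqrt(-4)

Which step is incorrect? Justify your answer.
Step 3: Take square root: x = sqrt(-4)

Step 3 takes the square root of -4, which is negative. In the real number system, the square root of a negative number is undefined. The equation x^2 + 4 = 0 has no real solutions. Square roots of negative numbers only exist in the complex numbers.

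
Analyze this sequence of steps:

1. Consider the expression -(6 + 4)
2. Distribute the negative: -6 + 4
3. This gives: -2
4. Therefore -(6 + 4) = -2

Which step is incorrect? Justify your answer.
Step 2: Distribute the negative: -6 + 4

Step 2 incorrectly distributes the negative sign. The correct distribution is -(6 + 4) = -6 - 4 = -10. The negative must be applied to both terms, not just the first. The error treats -(6 + 4) as -6 + 4, which equals -2 instead of -10.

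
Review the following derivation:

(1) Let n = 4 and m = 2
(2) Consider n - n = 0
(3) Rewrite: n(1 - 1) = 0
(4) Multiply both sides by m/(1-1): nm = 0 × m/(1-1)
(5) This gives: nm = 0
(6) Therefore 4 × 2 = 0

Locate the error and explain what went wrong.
Step 4: Multiply both sides by m/(1-1): nm = 0 × m/(1-1)

Step 4 multiplies both sides by m/(1-1). However, 1-1 = 0, so this is multiplication by m/0, which is undefined. We cannot multiply by an undefined expression.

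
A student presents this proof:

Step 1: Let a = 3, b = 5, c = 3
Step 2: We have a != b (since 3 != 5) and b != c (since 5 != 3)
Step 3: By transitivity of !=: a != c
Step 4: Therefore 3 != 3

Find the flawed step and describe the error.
Step 3: By transitivity of !=: a != c

Step 3 incorrectly applies transitivity to the '!=' relation. Transitivity states: if a R b and b R c, then a R c. However, '!=' is not transitive. Counterexample: 3 != 5 and 5 != 3, but 3 = 3 (both equal 3). Transitivity holds for relations like <, <=, =, but not for !=.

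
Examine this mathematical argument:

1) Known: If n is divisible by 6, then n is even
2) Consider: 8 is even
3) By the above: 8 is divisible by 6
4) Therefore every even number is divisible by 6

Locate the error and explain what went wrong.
Step 3: By the above: 8 is divisible by 6

Step 3 commits the fallacy of affirming the consequent. The known fact 'divisible by 6 → even' does NOT imply 'even → divisible by 6'. That would be the converse, which is false. For example, 8 is even but 8 ÷ 6 = 1.33, which is not an integer.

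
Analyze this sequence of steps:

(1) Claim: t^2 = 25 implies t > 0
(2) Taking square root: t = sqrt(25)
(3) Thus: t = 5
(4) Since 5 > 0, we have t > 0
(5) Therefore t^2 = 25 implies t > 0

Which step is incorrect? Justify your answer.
Step 2: Taking square root: t = sqrt(25)

Step 2 takes the square root and assumes the positive root only. The equation t^2 = 25 actually has two solutions: t = 5 and t = -5. The proof silently assumes t > 0 without justification, then uses this assumption to conclude t > 0, which is circular. The counterexample t = -5 shows the claim is false.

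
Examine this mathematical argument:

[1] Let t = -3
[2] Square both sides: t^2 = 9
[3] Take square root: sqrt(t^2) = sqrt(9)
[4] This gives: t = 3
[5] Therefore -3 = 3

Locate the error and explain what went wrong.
Step 4: This gives: t = 3

Step 4 incorrectly states that sqrt(t^2) = t. The correct identity is sqrt(t^2) = |t|. Since t = -3 < 0, we have sqrt(t^2) = |-3| = 3, not t = -3.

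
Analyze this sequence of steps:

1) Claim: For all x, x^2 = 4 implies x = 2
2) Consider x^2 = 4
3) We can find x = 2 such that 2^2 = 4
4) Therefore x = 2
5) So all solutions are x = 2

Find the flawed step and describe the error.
Step 4: Therefore x = 2

Step 4 incorrectly concludes that x = 2 is the only solution. The proof shows that x = 2 is A solution (existence), but does not show it is the ONLY solution (uniqueness). In fact, x = -2 is also a solution since (-2)^2 = 4. Finding one solution doesn't prove there are no others.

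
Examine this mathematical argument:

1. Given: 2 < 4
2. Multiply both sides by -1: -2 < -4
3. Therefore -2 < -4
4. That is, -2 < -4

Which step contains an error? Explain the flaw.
Step 2: Multiply both sides by -1: -2 < -4

Step 2 multiplies both sides by -1 but fails to reverse the inequality sign. When multiplying (or dividing) an inequality by a negative number, the direction must be reversed. Since 2 < 4, we should get -2 > -4, i.e., -2 > -4.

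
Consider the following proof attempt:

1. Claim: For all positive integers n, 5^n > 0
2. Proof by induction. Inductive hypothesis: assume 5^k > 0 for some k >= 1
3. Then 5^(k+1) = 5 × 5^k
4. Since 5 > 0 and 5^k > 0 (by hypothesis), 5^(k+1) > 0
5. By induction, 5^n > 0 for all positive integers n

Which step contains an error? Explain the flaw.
Step 5: By induction, 5^n > 0 for all positive integers n

Step 5 concludes the proof by induction, but no base case was ever established. A valid induction proof requires: (1) a base case proving 5^1 > 0, and (2) an inductive step showing IF 5^k > 0 THEN 5^(k+1) > 0. Steps 2-4 correctly establish the inductive step, but without the base case the conclusion in step 5 does not follow.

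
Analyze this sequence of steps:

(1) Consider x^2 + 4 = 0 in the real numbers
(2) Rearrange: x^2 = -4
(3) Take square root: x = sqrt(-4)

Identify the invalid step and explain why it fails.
Step 3: Take square root: x = sqrt(-4)

Step 3 takes the square root of -4, which is negative. In the real number system, the square root of a negative number is undefined. The equation x^2 + 4 = 0 has no real solutions. Square roots of negative numbers only exist in the complex numbers.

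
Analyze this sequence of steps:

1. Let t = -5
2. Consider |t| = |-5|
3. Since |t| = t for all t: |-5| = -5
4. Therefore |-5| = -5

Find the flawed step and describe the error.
Step 3: Since |t| = t for all t: |-5| = -5

Step 3 incorrectly states that |t| = t for all t. The correct definition is |t| = t when t >= 0, and |t| = -t when t < 0. Since -5 < 0, we have |-5| = -(-5) = 5, not -5.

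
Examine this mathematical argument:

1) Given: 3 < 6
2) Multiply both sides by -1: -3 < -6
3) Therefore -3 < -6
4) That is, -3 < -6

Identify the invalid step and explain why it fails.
Step 2: Multiply both sides by -1: -3 < -6

Step 2 multiplies both sides by -1 but fails to reverse the inequality sign. When multiplying (or dividing) an inequality by a negative number, the direction must be reversed. Since 3 < 6, we should get -3 > -6, i.e., -3 > -6.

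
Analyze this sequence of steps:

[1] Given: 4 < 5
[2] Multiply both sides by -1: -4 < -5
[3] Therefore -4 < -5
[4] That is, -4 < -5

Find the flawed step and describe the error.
Step 2: Multiply both sides by -1: -4 < -5

Step 2 multiplies both sides by -1 but fails to reverse the inequality sign. When multiplying (or dividing) an inequality by a negative number, the direction must be reversed. Since 4 < 5, we should get -4 > -5, i.e., -4 > -5.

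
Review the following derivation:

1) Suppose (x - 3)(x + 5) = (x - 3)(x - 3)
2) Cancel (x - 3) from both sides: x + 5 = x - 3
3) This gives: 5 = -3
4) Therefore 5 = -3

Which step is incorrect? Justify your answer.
Step 2: Cancel (x - 3) from both sides: x + 5 = x - 3

Step 2 cancels (x - 3) from both sides. This is only valid if (x - 3) ≠ 0, i.e., x ≠ 3. When x = 3, both sides equal zero regardless of the other factors. The correct approach requires considering x = 3 as a separate case.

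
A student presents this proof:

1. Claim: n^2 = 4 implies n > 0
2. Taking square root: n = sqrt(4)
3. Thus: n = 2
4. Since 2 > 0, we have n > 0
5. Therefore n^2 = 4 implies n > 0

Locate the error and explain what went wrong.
Step 2: Taking square root: n = sqrt(4)

Step 2 takes the square root and assumes the positive root only. The equation n^2 = 4 actually has two solutions: n = 2 and n = -2. The proof silently assumes n > 0 without justification, then uses this assumption to conclude n > 0, which is circular. The counterexample n = -2 shows the claim is false.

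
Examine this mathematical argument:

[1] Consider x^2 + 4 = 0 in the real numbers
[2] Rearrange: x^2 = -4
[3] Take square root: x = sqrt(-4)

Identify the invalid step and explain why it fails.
Step 3: Take square root: x = sqrt(-4)

Step 3 takes the square root of -4, which is negative. In the real number system, the square root of a negative number is undefined. The equation x^2 + 4 = 0 has no real solutions. Square roots of negative numbers only exist in the complex numbers.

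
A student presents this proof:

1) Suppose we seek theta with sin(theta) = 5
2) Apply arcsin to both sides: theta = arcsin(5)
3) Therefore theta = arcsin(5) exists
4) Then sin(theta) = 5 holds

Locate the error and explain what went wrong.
Step 2: Apply arcsin to both sides: theta = arcsin(5)

Step 2 applies arcsin to 5. However, arcsin(x) is only defined for x in [-1, 1] because sin(theta) can only produce values in that range. Since |5| > 1, arcsin(5) is undefined. There is no angle whose sine equals 5.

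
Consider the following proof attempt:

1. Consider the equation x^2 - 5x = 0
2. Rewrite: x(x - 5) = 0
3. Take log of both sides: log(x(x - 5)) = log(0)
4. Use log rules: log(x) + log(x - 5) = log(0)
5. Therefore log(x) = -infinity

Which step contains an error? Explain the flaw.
Step 3: Take log of both sides: log(x(x - 5)) = log(0)

Step 3 takes the logarithm of both sides, resulting in log(0) on the right side. The logarithm is only defined for positive numbers; log(0) is undefined (approaches negative infinity). This operation is invalid.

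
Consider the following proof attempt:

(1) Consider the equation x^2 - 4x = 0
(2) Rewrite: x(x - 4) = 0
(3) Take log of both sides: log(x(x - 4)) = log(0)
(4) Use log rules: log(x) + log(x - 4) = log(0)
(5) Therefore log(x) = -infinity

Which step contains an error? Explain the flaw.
Step 3: Take log of both sides: log(x(x - 4)) = log(0)

Step 3 takes the logarithm of both sides, resulting in log(0) on the right side. The logarithm is only defined for positive numbers; log(0) is undefined (approaches negative infinity). This operation is invalid.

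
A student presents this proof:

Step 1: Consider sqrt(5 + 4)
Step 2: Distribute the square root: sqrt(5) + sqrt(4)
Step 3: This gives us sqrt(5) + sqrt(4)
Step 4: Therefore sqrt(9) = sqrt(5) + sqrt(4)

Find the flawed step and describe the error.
Step 2: Distribute the square root: sqrt(5) + sqrt(4)

Step 2 incorrectly 'distributes' the square root over addition. The square root function does not distribute: sqrt(a + b) ≠ sqrt(a) + sqrt(b). In fact, sqrt(5 + 4) = sqrt(9) ≈ 3.0000, while sqrt(5) + sqrt(4) ≈ 4.2361.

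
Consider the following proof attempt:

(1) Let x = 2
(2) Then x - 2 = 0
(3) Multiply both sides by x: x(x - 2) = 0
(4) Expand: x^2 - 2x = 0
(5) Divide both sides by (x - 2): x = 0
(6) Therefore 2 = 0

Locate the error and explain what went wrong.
Step 5: Divide both sides by (x - 2): x = 0

Step 5 divides both sides by (x - 2). However, since x = 2, we have (x - 2) = 0. Division by zero is undefined, making this step invalid.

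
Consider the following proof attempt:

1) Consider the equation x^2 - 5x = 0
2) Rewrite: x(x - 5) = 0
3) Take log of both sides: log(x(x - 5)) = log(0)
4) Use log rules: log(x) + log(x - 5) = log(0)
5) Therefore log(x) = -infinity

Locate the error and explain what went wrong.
Step 3: Take log of both sides: log(x(x - 5)) = log(0)

Step 3 takes the logarithm of both sides, resulting in log(0) on the right side. The logarithm is only defined for positive numbers; log(0) is undefined (approaches negative infinity). This operation is invalid.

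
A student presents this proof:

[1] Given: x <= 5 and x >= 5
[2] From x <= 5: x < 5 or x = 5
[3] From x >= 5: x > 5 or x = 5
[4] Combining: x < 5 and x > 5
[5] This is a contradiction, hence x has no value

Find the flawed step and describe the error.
Step 4: Combining: x < 5 and x > 5

Step 4 incorrectly combines the conditions. From x <= 5 and x >= 5, the intersection is x = 5. The error treats the 'or' cases as 'and' requirements. The correct conclusion is that x = 5 is the unique solution, not that no solution exists.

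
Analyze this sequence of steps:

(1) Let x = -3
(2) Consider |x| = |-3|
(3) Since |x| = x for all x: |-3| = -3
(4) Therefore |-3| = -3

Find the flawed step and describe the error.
Step 3: Since |x| = x for all x: |-3| = -3

Step 3 incorrectly states that |x| = x for all x. The correct definition is |x| = x when x >= 0, and |x| = -x when x < 0. Since -3 < 0, we have |-3| = -(-3) = 3, not -3.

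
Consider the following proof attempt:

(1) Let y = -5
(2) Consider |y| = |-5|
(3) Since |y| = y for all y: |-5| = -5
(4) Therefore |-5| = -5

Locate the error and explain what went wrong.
Step 3: Since |y| = y for all y: |-5| = -5

Step 3 incorrectly states that |y| = y for all y. The correct definition is |y| = y when y >= 0, and |y| = -y when y < 0. Since -5 < 0, we have |-5| = -(-5) = 5, not -5.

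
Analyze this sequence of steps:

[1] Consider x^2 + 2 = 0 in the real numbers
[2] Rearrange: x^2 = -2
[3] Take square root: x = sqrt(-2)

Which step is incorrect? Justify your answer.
Step 3: Take square root: x = sqrt(-2)

Step 3 takes the square root of -2, which is negative. In the real number system, the square root of a negative number is undefined. The equation x^2 + 2 = 0 has no real solutions. Square roots of negative numbers only exist in the complex numbers.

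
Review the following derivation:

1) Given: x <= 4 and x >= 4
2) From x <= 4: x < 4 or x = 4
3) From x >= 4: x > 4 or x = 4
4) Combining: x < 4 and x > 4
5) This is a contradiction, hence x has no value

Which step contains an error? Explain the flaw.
Step 4: Combining: x < 4 and x > 4

Step 4 incorrectly combines the conditions. From x <= 4 and x >= 4, the intersection is x = 4. The error treats the 'or' cases as 'and' requirements. The correct conclusion is that x = 4 is the unique solution, not that no solution exists.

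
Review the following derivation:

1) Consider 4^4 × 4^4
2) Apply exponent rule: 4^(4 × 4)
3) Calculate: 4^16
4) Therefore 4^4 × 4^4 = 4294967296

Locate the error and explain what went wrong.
Step 2: Apply exponent rule: 4^(4 × 4)

Step 2 incorrectly states that a^b × a^c = a^(b×c). The correct rule is a^b × a^c = a^(b+c). The actual value is 4^4 × 4^4 = 4^8 = 65536, not 4^16 = 4294967296.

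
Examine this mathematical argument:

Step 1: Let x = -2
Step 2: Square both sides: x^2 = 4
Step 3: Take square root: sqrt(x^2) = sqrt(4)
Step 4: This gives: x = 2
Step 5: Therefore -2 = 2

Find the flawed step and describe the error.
Step 4: This gives: x = 2

Step 4 incorrectly states that sqrt(x^2) = x. The correct identity is sqrt(x^2) = |x|. Since x = -2 < 0, we have sqrt(x^2) = |-2| = 2, not x = -2.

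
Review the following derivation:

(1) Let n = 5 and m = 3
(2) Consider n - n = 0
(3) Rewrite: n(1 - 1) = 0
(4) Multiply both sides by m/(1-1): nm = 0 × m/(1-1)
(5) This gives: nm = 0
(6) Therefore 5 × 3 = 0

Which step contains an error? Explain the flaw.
Step 4: Multiply both sides by m/(1-1): nm = 0 × m/(1-1)

Step 4 multiplies both sides by m/(1-1). However, 1-1 = 0, so this is multiplication by m/0, which is undefined. We cannot multiply by an undefined expression.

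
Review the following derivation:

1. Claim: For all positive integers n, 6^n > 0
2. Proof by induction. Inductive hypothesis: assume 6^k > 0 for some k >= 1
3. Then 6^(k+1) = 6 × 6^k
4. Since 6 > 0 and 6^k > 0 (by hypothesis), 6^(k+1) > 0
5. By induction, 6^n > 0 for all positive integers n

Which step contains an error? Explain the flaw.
Step 5: By induction, 6^n > 0 for all positive integers n

Step 5 concludes the proof by induction, but no base case was ever established. A valid induction proof requires: (1) a base case proving 6^1 > 0, and (2) an inductive step showing IF 6^k > 0 THEN 6^(k+1) > 0. Steps 2-4 correctly establish the inductive step, but without the base case the conclusion in step 5 does not follow.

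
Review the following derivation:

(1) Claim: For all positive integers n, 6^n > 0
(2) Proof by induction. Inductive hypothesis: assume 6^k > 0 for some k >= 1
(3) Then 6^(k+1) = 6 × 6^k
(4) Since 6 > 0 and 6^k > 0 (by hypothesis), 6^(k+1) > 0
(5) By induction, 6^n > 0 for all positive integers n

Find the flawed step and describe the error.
Step 5: By induction, 6^n > 0 for all positive integers n

Step 5 concludes the proof by induction, but no base case was ever established. A valid induction proof requires: (1) a base case proving 6^1 > 0, and (2) an inductive step showing IF 6^k > 0 THEN 6^(k+1) > 0. Steps 2-4 correctly establish the inductive step, but without the base case the conclusion in step 5 does not follow.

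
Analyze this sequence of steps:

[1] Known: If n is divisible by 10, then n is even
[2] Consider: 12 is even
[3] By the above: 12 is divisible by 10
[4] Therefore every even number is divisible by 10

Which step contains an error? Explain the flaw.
Step 3: By the above: 12 is divisible by 10

Step 3 commits the fallacy of affirming the consequent. The known fact 'divisible by 10 → even' does NOT imply 'even → divisible by 10'. That would be the converse, which is false. For example, 12 is even but 12 ÷ 10 = 1.20, which is not an integer.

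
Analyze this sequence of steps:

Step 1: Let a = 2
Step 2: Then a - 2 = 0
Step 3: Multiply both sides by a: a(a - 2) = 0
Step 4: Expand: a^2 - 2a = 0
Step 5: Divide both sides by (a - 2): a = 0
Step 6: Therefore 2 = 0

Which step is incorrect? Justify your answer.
Step 5: Divide both sides by (a - 2): a = 0

Step 5 divides both sides by (a - 2). However, since a = 2, we have (a - 2) = 0. Division by zero is undefined, making this step invalid.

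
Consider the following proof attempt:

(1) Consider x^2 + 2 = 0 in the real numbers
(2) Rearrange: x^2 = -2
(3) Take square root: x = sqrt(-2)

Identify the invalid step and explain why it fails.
Step 3: Take square root: x = sqrt(-2)

Step 3 takes the square root of -2, which is negative. In the real number system, the square root of a negative number is undefined. The equation x^2 + 2 = 0 has no real solutions. Square roots of negative numbers only exist in the complex numbers.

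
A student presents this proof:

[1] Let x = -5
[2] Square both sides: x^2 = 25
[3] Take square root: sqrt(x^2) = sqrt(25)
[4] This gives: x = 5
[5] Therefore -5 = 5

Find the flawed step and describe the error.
Step 4: This gives: x = 5

Step 4 incorrectly states that sqrt(x^2) = x. The correct identity is sqrt(x^2) = |x|. Since x = -5 < 0, we have sqrt(x^2) = |-5| = 5, not x = -5.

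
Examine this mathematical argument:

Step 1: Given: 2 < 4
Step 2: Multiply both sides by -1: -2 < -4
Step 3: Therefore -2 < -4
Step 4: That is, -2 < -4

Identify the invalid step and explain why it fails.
Step 2: Multiply both sides by -1: -2 < -4

Step 2 multiplies both sides by -1 but fails to reverse the inequality sign. When multiplying (or dividing) an inequality by a negative number, the direction must be reversed. Since 2 < 4, we should get -2 > -4, i.e., -2 > -4.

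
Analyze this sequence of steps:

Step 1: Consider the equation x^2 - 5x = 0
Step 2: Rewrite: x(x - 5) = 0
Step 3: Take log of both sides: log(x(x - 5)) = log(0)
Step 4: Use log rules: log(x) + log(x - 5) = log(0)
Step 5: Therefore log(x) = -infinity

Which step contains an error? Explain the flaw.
Step 3: Take log of both sides: log(x(x - 5)) = log(0)

Step 3 takes the logarithm of both sides, resulting in log(0) on the right side. The logarithm is only defined for positive numbers; log(0) is undefined (approaches negative infinity). This operation is invalid.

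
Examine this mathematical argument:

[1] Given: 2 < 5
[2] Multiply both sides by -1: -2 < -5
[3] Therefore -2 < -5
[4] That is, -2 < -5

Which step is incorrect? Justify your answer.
Step 2: Multiply both sides by -1: -2 < -5

Step 2 multiplies both sides by -1 but fails to reverse the inequality sign. When multiplying (or dividing) an inequality by a negative number, the direction must be reversed. Since 2 < 5, we should get -2 > -5, i.e., -2 > -5.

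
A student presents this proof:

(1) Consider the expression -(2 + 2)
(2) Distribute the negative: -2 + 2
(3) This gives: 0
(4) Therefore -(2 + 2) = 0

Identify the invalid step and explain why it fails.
Step 2: Distribute the negative: -2 + 2

Step 2 incorrectly distributes the negative sign. The correct distribution is -(2 + 2) = -2 - 2 = -4. The negative must be applied to both terms, not just the first. The error treats -(2 + 2) as -2 + 2, which equals 0 instead of -4.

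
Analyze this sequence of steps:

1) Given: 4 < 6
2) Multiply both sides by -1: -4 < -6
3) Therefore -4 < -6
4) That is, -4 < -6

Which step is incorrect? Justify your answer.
Step 2: Multiply both sides by -1: -4 < -6

Step 2 multiplies both sides by -1 but fails to reverse the inequality sign. When multiplying (or dividing) an inequality by a negative number, the direction must be reversed. Since 4 < 6, we should get -4 > -6, i.e., -4 > -6.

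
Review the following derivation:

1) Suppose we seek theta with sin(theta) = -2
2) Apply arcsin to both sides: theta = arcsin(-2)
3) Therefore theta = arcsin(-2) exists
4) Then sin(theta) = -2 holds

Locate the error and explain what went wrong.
Step 2: Apply arcsin to both sides: theta = arcsin(-2)

Step 2 applies arcsin to -2. However, arcsin(x) is only defined for x in [-1, 1] because sin(theta) can only produce values in that range. Since |-2| > 1, arcsin(-2) is undefined. There is no angle whose sine equals -2.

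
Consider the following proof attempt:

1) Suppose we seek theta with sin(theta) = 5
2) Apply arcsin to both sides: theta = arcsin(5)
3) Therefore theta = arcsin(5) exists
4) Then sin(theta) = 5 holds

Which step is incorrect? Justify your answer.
Step 2: Apply arcsin to both sides: theta = arcsin(5)

Step 2 applies arcsin to 5. However, arcsin(x) is only defined for x in [-1, 1] because sin(theta) can only produce values in that range. Since |5| > 1, arcsin(5) is undefined. There is no angle whose sine equals 5.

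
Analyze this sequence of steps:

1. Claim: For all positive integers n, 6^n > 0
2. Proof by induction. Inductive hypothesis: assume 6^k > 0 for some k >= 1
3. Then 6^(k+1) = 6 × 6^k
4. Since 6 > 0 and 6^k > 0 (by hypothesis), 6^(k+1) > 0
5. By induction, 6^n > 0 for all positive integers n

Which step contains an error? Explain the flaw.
Step 5: By induction, 6^n > 0 for all positive integers n

Step 5 concludes the proof by induction, but no base case was ever established. A valid induction proof requires: (1) a base case proving 6^1 > 0, and (2) an inductive step showing IF 6^k > 0 THEN 6^(k+1) > 0. Steps 2-4 correctly establish the inductive step, but without the base case the conclusion in step 5 does not follow.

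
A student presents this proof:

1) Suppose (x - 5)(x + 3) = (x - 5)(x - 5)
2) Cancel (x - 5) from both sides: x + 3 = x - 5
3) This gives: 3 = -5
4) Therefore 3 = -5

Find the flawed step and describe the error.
Step 2: Cancel (x - 5) from both sides: x + 3 = x - 5

Step 2 cancels (x - 5) from both sides. This is only valid if (x - 5) ≠ 0, i.e., x ≠ 5. When x = 5, both sides equal zero regardless of the other factors. The correct approach requires considering x = 5 as a separate case.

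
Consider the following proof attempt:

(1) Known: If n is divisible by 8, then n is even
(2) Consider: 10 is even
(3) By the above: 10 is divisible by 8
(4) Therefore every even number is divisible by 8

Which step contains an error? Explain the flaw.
Step 3: By the above: 10 is divisible by 8

Step 3 commits the fallacy of affirming the consequent. The known fact 'divisible by 8 → even' does NOT imply 'even → divisible by 8'. That would be the converse, which is false. For example, 10 is even but 10 ÷ 8 = 1.25, which is not an integer.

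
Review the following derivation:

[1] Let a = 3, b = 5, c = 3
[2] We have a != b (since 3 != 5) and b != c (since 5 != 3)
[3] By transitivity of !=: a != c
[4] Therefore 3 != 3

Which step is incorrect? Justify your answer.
Step 3: By transitivity of !=: a != c

Step 3 incorrectly applies transitivity to the '!=' relation. Transitivity states: if a R b and b R c, then a R c. However, '!=' is not transitive. Counterexample: 3 != 5 and 5 != 3, but 3 = 3 (both equal 3). Transitivity holds for relations like <, <=, =, but not for !=.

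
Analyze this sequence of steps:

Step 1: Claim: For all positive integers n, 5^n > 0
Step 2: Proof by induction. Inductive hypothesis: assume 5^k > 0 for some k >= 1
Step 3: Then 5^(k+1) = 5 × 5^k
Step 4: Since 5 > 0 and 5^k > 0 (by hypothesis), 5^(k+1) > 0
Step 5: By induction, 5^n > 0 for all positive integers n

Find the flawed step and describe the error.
Step 5: By induction, 5^n > 0 for all positive integers n

Step 5 concludes the proof by induction, but no base case was ever established. A valid induction proof requires: (1) a base case proving 5^1 > 0, and (2) an inductive step showing IF 5^k > 0 THEN 5^(k+1) > 0. Steps 2-4 correctly establish the inductive step, but without the base case the conclusion in step 5 does not follow.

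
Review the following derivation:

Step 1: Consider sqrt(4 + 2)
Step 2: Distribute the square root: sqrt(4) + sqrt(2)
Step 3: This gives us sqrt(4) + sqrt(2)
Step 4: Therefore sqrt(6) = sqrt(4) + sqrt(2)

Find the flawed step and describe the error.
Step 2: Distribute the square root: sqrt(4) + sqrt(2)

Step 2 incorrectly 'distributes' the square root over addition. The square root function does not distribute: sqrt(a + b) ≠ sqrt(a) + sqrt(b). In fact, sqrt(4 + 2) = sqrt(6) ≈ 2.4495, while sqrt(4) + sqrt(2) ≈ 3.4142.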